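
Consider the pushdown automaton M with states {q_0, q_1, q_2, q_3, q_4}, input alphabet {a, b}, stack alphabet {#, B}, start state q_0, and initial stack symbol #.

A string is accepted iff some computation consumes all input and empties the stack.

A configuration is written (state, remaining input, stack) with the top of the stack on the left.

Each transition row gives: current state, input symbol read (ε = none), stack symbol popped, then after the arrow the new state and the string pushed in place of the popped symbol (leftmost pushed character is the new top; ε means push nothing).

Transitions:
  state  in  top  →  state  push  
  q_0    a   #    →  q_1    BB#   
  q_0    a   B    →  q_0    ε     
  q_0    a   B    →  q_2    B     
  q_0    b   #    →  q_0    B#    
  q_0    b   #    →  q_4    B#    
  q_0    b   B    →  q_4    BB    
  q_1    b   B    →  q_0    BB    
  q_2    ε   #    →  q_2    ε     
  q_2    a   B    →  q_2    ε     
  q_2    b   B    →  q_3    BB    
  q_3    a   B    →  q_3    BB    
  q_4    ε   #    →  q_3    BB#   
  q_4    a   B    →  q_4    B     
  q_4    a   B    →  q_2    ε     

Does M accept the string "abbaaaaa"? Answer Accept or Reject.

One accepting computation: (q_0, abbaaaaa, #) ⊢ (q_1, bbaaaaa, BB#) ⊢ (q_0, baaaaa, BBB#) ⊢ (q_4, aaaaa, BBBB#) ⊢ (q_4, aaaa, BBBB#) ⊢ (q_2, aaa, BBB#) ⊢ (q_2, aa, BB#) ⊢ (q_2, a, B#) ⊢ (q_2, ε, #) ⊢ (q_2, ε, ε)
All input consumed and the stack is empty.

Accept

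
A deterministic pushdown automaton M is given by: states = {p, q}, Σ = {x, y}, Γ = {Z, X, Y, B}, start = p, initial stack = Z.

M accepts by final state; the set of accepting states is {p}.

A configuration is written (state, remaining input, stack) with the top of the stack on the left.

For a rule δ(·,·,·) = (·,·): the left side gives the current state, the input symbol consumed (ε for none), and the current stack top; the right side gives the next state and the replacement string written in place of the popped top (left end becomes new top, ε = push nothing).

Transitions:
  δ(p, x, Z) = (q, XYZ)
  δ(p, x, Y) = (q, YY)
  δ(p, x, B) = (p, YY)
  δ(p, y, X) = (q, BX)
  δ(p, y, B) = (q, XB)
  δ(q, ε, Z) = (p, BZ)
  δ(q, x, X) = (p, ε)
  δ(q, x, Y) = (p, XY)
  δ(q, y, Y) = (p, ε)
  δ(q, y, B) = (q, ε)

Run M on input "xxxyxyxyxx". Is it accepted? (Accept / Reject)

Accept

(p, xxxyxyxyxx, Z)
  read x, top Z: go to q, push XYZ → (q, xxyxyxyxx, XYZ)
  read x, top X: go to p, push ε → (p, xyxyxyxx, YZ)
  read x, top Y: go to q, push YY → (q, yxyxyxx, YYZ)
  read y, top Y: go to p, push ε → (p, xyxyxx, YZ)
  read x, top Y: go to q, push YY → (q, yxyxx, YYZ)
  read y, top Y: go to p, push ε → (p, xyxx, YZ)
  read x, top Y: go to q, push YY → (q, yxx, YYZ)
  read y, top Y: go to p, push ε → (p, xx, YZ)
  read x, top Y: go to q, push YY → (q, x, YYZ)
  read x, top Y: go to p, push XY → (p, ε, XYYZ)
All input consumed; state p ∈ F.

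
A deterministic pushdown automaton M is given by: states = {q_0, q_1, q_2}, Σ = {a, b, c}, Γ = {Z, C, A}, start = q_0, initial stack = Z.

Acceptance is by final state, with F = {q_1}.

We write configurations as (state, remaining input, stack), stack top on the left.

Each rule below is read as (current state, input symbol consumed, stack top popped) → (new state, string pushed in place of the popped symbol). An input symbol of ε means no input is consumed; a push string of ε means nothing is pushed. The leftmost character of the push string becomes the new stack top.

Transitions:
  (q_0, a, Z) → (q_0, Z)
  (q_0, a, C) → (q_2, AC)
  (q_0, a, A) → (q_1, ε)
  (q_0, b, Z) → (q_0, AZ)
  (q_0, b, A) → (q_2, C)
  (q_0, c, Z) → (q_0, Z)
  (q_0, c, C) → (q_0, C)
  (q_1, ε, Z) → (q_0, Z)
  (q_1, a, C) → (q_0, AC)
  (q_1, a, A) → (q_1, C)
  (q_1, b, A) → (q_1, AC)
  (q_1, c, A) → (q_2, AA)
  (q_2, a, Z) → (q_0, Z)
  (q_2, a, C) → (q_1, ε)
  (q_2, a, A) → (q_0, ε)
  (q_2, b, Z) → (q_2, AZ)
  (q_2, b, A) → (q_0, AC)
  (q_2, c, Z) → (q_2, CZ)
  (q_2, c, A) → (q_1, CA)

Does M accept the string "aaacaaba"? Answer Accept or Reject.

Accept

(q_0, aaacaaba, Z)
  read a, top Z: go to q_0, push Z → (q_0, aacaaba, Z)
  read a, top Z: go to q_0, push Z → (q_0, acaaba, Z)
  read a, top Z: go to q_0, push Z → (q_0, caaba, Z)
  read c, top Z: go to q_0, push Z → (q_0, aaba, Z)
  read a, top Z: go to q_0, push Z → (q_0, aba, Z)
  read a, top Z: go to q_0, push Z → (q_0, ba, Z)
  read b, top Z: go to q_0, push AZ → (q_0, a, AZ)
  read a, top A: go to q_1, push ε → (q_1, ε, Z)
All input consumed; state q_1 ∈ F.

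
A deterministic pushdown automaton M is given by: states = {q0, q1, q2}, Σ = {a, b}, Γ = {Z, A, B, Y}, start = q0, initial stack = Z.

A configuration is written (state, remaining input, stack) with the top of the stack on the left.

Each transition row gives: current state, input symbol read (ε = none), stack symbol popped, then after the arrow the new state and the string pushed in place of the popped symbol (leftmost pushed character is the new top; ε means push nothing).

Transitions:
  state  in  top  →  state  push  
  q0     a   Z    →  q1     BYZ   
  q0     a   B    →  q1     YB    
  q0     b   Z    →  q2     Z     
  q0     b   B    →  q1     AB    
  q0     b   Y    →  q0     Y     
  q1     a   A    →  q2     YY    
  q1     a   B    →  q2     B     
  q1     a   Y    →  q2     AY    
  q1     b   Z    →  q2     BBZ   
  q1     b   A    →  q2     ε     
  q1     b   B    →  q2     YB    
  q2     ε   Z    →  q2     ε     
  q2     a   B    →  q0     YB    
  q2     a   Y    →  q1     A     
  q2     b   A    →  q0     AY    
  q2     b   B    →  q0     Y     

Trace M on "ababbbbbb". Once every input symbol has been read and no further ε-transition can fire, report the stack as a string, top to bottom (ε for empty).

(q0, ababbbbbb, Z)
  read a, top Z: go to q1, push BYZ → (q1, babbbbbb, BYZ)
  read b, top B: go to q2, push YB → (q2, abbbbbb, YBYZ)
  read a, top Y: go to q1, push A → (q1, bbbbbb, ABYZ)
  read b, top A: go to q2, push ε → (q2, bbbbb, BYZ)
  read b, top B: go to q0, push Y → (q0, bbbb, YYZ)
  read b, top Y: go to q0, push Y → (q0, bbb, YYZ)
  read b, top Y: go to q0, push Y → (q0, bb, YYZ)
  read b, top Y: go to q0, push Y → (q0, b, YYZ)
  read b, top Y: go to q0, push Y → (q0, ε, YYZ)
All input consumed in state q0 with stack YYZ.

YYZ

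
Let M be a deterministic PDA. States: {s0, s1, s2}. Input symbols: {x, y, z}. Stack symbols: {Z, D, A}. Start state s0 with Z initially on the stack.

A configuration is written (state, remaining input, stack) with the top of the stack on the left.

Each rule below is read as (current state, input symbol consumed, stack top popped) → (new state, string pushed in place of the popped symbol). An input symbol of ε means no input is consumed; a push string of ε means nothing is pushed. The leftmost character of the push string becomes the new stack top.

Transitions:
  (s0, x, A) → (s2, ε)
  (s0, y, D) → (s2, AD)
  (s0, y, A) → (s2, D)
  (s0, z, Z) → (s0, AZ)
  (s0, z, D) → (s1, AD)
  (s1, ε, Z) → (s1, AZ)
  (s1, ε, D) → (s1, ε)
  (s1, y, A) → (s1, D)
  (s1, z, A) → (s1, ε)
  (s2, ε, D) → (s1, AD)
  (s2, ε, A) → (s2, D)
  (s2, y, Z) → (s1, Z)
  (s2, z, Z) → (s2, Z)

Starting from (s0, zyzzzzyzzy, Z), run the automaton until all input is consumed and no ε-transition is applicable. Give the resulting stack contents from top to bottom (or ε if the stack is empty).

(s0, zyzzzzyzzy, Z)
  read z, top Z: go to s0, push AZ → (s0, yzzzzyzzy, AZ)
  read y, top A: go to s2, push D → (s2, zzzzyzzy, DZ)
  ε-move, top D: go to s1, push AD → (s1, zzzzyzzy, ADZ)
  read z, top A: go to s1, push ε → (s1, zzzyzzy, DZ)
  ε-move, top D: go to s1, push ε → (s1, zzzyzzy, Z)
  ε-move, top Z: go to s1, push AZ → (s1, zzzyzzy, AZ)
  read z, top A: go to s1, push ε → (s1, zzyzzy, Z)
  ε-move, top Z: go to s1, push AZ → (s1, zzyzzy, AZ)
  read z, top A: go to s1, push ε → (s1, zyzzy, Z)
  ε-move, top Z: go to s1, push AZ → (s1, zyzzy, AZ)
  read z, top A: go to s1, push ε → (s1, yzzy, Z)
  ε-move, top Z: go to s1, push AZ → (s1, yzzy, AZ)
  read y, top A: go to s1, push D → (s1, zzy, DZ)
  ε-move, top D: go to s1, push ε → (s1, zzy, Z)
  ε-move, top Z: go to s1, push AZ → (s1, zzy, AZ)
  read z, top A: go to s1, push ε → (s1, zy, Z)
  ε-move, top Z: go to s1, push AZ → (s1, zy, AZ)
  read z, top A: go to s1, push ε → (s1, y, Z)
  ε-move, top Z: go to s1, push AZ → (s1, y, AZ)
  read y, top A: go to s1, push D → (s1, ε, DZ)
  ε-move, top D: go to s1, push ε → (s1, ε, Z)
  ε-move, top Z: go to s1, push AZ → (s1, ε, AZ)
All input consumed in state s1 with stack AZ.

AZ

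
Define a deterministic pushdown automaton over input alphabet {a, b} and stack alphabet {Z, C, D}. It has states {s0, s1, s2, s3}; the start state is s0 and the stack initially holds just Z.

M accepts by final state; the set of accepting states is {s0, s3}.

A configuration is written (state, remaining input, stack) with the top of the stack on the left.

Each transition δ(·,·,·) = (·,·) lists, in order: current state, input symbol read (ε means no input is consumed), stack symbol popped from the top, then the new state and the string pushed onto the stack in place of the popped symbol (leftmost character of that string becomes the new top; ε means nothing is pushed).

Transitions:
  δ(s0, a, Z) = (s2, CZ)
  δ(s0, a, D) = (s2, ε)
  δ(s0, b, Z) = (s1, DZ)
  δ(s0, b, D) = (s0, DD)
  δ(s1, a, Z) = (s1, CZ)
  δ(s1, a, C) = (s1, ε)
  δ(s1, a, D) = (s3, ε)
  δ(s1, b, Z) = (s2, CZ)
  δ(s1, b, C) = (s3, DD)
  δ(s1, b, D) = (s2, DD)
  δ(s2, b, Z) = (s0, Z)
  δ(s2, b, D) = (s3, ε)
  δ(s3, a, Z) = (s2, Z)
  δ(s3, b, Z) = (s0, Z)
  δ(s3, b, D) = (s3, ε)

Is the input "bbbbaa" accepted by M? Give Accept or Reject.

Reject

(s0, bbbbaa, Z) ⊢ (s1, bbbaa, DZ) ⊢ (s2, bbaa, DDZ) ⊢ (s3, baa, DZ) ⊢ (s3, aa, Z) ⊢ (s2, a, Z)
No transition applies at (s2, a, Z); input not fully consumed.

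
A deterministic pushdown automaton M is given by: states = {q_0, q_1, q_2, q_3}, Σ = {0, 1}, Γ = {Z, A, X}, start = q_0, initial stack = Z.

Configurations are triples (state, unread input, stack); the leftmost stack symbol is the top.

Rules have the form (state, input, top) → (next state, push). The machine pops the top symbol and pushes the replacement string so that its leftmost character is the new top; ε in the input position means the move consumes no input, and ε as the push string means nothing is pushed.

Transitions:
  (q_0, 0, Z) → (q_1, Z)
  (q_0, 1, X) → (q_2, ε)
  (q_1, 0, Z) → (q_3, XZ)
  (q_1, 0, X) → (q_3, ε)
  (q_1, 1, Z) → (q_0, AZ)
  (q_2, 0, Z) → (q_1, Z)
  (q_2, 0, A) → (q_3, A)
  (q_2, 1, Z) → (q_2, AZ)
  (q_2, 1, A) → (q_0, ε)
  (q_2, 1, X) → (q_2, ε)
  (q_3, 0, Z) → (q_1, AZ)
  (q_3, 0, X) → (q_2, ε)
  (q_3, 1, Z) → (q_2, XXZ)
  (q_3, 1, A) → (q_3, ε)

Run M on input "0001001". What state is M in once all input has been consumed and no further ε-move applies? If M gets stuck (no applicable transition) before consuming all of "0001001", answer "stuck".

(q_0, 0001001, Z)
  read 0, top Z: go to q_1, push Z → (q_1, 001001, Z)
  read 0, top Z: go to q_3, push XZ → (q_3, 01001, XZ)
  read 0, top X: go to q_2, push ε → (q_2, 1001, Z)
  read 1, top Z: go to q_2, push AZ → (q_2, 001, AZ)
  read 0, top A: go to q_3, push A → (q_3, 01, AZ)
No transition for (q_3, 0, top A); M blocks with input 01 remaining.

stuck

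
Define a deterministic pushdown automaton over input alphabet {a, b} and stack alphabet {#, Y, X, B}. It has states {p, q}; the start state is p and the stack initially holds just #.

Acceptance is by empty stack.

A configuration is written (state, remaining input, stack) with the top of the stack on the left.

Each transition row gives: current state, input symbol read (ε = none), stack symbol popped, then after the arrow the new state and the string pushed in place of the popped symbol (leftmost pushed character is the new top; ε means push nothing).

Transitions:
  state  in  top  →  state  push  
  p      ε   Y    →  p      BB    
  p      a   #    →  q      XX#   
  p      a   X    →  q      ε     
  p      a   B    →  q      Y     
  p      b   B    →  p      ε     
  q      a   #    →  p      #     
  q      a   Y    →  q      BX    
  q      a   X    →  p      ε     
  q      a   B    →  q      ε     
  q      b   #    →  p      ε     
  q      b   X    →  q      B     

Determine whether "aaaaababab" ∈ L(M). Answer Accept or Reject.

(p, aaaaababab, #)
  read a, top #: go to q, push XX# → (q, aaaababab, XX#)
  read a, top X: go to p, push ε → (p, aaababab, X#)
  read a, top X: go to q, push ε → (q, aababab, #)
  read a, top #: go to p, push # → (p, ababab, #)
  read a, top #: go to q, push XX# → (q, babab, XX#)
  read b, top X: go to q, push B → (q, abab, BX#)
  read a, top B: go to q, push ε → (q, bab, X#)
  read b, top X: go to q, push B → (q, ab, B#)
  read a, top B: go to q, push ε → (q, b, #)
  read b, top #: go to p, push ε → (p, ε, ε)
All input consumed and the stack is empty.

Accept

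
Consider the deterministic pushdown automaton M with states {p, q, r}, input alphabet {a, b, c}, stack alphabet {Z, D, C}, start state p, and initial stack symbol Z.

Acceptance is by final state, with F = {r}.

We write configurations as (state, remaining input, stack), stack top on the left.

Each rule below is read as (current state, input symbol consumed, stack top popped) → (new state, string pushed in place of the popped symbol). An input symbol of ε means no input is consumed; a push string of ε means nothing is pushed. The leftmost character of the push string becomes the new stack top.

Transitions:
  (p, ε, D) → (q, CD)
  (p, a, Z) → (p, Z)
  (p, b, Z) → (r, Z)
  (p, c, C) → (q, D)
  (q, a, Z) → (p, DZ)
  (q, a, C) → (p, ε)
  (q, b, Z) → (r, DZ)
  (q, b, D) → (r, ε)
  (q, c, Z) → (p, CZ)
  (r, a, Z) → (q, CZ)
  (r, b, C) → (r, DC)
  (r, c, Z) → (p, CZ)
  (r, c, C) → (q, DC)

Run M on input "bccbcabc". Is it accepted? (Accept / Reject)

(p, bccbcabc, Z)
  read b, top Z: go to r, push Z → (r, ccbcabc, Z)
  read c, top Z: go to p, push CZ → (p, cbcabc, CZ)
  read c, top C: go to q, push D → (q, bcabc, DZ)
  read b, top D: go to r, push ε → (r, cabc, Z)
  read c, top Z: go to p, push CZ → (p, abc, CZ)
No transition applies at (p, abc, CZ); input not fully consumed.

Reject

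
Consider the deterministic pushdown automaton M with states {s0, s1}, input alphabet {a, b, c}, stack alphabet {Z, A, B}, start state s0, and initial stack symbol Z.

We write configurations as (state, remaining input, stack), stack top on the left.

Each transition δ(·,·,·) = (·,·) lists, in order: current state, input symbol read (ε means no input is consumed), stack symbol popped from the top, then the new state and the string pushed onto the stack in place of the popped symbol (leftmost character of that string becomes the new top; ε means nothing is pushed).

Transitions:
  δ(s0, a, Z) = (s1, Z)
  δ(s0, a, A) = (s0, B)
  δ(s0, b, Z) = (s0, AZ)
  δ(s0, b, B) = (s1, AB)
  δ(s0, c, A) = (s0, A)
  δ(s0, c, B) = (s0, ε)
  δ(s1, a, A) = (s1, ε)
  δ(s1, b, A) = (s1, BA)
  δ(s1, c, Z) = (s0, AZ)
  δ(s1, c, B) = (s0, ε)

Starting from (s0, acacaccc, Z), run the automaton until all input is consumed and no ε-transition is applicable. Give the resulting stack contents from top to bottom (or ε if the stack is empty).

AZ

(s0, acacaccc, Z) ⊢ (s1, cacaccc, Z) ⊢ (s0, acaccc, AZ) ⊢ (s0, caccc, BZ) ⊢ (s0, accc, Z) ⊢ (s1, ccc, Z) ⊢ (s0, cc, AZ) ⊢ (s0, c, AZ) ⊢ (s0, ε, AZ)
All input consumed in state s0 with stack AZ.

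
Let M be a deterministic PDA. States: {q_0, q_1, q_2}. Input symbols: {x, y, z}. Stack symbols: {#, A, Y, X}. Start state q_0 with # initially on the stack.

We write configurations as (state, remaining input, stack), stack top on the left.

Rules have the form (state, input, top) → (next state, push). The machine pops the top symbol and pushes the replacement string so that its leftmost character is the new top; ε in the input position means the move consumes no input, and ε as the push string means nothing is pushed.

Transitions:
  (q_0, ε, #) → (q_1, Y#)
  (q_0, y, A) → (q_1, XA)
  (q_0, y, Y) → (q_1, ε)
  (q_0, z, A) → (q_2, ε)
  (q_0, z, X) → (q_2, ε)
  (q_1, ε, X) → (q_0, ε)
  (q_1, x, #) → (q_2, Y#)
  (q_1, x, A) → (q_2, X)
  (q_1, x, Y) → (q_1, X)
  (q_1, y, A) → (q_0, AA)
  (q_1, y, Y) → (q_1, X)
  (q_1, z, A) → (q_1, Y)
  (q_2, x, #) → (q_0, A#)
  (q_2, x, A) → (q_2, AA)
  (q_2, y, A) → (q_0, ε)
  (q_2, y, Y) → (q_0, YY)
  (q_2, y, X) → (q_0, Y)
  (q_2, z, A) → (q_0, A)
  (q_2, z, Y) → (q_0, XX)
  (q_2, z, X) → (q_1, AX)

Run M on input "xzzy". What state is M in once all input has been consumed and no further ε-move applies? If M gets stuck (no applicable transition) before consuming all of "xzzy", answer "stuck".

stuck

(q_0, xzzy, #)
  ε-move, top #: go to q_1, push Y# → (q_1, xzzy, Y#)
  read x, top Y: go to q_1, push X → (q_1, zzy, X#)
  ε-move, top X: go to q_0, push ε → (q_0, zzy, #)
  ε-move, top #: go to q_1, push Y# → (q_1, zzy, Y#)
No transition for (q_1, z, top Y); M blocks with input zzy remaining.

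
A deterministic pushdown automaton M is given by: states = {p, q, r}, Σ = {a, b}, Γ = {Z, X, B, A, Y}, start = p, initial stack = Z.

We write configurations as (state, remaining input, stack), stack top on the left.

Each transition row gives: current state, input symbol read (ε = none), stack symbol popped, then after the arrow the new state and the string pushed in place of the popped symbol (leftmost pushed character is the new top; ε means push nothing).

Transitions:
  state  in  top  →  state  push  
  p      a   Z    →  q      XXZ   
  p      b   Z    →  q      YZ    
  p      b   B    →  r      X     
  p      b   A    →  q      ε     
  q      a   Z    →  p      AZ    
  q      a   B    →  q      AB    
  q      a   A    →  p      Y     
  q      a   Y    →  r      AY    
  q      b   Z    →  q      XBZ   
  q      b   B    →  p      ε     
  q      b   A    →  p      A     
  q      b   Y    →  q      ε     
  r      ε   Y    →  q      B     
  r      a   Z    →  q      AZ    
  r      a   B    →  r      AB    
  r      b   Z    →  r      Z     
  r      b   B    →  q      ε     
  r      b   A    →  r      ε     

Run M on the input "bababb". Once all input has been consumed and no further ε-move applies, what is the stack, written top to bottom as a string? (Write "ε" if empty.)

(p, bababb, Z)
  read b, top Z: go to q, push YZ → (q, ababb, YZ)
  read a, top Y: go to r, push AY → (r, babb, AYZ)
  read b, top A: go to r, push ε → (r, abb, YZ)
  ε-move, top Y: go to q, push B → (q, abb, BZ)
  read a, top B: go to q, push AB → (q, bb, ABZ)
  read b, top A: go to p, push A → (p, b, ABZ)
  read b, top A: go to q, push ε → (q, ε, BZ)
All input consumed in state q with stack BZ.

BZ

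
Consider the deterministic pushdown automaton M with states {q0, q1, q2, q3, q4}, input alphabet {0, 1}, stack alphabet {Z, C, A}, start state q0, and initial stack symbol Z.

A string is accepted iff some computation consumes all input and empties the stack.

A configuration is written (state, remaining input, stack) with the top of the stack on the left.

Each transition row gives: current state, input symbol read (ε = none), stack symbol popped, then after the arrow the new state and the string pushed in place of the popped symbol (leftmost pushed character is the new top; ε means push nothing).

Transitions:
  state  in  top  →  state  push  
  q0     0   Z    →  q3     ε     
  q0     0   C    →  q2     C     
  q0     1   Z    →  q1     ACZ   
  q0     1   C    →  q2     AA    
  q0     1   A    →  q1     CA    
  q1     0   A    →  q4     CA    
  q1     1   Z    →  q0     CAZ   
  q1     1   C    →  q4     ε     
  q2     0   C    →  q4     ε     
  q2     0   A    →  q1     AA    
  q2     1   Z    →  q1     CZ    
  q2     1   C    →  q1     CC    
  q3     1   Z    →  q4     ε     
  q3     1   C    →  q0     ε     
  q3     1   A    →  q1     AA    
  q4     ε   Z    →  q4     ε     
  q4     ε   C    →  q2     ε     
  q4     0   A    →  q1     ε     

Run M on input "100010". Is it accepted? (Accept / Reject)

(q0, 100010, Z)
  read 1, top Z: go to q1, push ACZ → (q1, 00010, ACZ)
  read 0, top A: go to q4, push CA → (q4, 0010, CACZ)
  ε-move, top C: go to q2, push ε → (q2, 0010, ACZ)
  read 0, top A: go to q1, push AA → (q1, 010, AACZ)
  read 0, top A: go to q4, push CA → (q4, 10, CAACZ)
  ε-move, top C: go to q2, push ε → (q2, 10, AACZ)
No transition applies at (q2, 10, AACZ); input not fully consumed.

Reject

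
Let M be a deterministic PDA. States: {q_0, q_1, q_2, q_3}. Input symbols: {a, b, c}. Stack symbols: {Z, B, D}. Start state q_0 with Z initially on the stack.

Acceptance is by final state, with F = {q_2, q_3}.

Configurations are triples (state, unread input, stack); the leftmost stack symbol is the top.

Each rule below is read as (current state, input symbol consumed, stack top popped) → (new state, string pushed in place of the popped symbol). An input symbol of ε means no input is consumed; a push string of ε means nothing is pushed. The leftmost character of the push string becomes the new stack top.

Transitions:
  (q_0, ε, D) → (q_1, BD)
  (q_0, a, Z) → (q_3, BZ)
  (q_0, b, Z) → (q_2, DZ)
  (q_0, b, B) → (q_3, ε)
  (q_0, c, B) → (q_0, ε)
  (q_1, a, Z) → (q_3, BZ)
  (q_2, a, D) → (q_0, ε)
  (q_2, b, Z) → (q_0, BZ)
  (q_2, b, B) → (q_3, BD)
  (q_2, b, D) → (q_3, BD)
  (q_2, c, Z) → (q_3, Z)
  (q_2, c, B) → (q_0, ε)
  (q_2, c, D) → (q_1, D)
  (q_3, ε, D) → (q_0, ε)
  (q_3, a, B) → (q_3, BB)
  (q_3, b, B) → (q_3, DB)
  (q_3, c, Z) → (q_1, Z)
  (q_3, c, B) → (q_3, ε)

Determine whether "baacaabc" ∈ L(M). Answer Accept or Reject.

(q_0, baacaabc, Z) ⊢ (q_2, aacaabc, DZ) ⊢ (q_0, acaabc, Z) ⊢ (q_3, caabc, BZ) ⊢ (q_3, aabc, Z)
No transition applies at (q_3, aabc, Z); input not fully consumed.

Reject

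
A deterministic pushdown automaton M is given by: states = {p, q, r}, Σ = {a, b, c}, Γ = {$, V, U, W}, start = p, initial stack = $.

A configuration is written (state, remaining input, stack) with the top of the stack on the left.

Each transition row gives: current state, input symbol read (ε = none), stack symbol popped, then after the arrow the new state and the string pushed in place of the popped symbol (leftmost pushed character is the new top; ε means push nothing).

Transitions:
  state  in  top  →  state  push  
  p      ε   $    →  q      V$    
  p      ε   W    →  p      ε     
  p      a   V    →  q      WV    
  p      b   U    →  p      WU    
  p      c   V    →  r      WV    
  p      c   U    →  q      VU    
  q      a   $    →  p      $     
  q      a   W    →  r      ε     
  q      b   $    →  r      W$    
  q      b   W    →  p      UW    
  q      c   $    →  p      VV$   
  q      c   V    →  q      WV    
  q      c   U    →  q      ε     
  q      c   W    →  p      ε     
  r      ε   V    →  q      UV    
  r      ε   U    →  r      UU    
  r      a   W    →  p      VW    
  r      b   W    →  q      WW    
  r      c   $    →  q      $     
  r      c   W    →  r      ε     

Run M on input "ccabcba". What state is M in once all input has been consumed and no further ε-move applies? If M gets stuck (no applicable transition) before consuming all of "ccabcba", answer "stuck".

(p, ccabcba, $) ⊢ (q, ccabcba, V$) ⊢ (q, cabcba, WV$) ⊢ (p, abcba, V$) ⊢ (q, bcba, WV$) ⊢ (p, cba, UWV$) ⊢ (q, ba, VUWV$)
No transition for (q, b, top V); M blocks with input ba remaining.

stuck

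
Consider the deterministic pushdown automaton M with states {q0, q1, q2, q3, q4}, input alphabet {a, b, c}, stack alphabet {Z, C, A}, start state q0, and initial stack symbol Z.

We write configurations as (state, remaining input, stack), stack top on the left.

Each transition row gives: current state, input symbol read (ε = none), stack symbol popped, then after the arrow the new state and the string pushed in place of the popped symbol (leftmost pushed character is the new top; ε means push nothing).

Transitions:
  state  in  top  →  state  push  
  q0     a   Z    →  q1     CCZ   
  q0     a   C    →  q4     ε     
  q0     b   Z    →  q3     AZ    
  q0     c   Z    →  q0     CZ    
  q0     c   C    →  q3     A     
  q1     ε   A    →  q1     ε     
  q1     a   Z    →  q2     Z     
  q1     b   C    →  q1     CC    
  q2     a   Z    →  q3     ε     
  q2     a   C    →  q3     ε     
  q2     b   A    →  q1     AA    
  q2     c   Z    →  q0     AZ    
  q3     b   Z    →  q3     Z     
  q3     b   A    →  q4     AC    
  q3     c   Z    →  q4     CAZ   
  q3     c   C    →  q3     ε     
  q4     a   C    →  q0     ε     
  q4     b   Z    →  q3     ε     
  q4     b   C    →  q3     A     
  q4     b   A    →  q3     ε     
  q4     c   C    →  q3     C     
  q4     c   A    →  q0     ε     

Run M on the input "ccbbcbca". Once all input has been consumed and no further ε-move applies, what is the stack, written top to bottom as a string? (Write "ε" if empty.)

(q0, ccbbcbca, Z) ⊢ (q0, cbbcbca, CZ) ⊢ (q3, bbcbca, AZ) ⊢ (q4, bcbca, ACZ) ⊢ (q3, cbca, CZ) ⊢ (q3, bca, Z) ⊢ (q3, ca, Z) ⊢ (q4, a, CAZ) ⊢ (q0, ε, AZ)
All input consumed in state q0 with stack AZ.

AZ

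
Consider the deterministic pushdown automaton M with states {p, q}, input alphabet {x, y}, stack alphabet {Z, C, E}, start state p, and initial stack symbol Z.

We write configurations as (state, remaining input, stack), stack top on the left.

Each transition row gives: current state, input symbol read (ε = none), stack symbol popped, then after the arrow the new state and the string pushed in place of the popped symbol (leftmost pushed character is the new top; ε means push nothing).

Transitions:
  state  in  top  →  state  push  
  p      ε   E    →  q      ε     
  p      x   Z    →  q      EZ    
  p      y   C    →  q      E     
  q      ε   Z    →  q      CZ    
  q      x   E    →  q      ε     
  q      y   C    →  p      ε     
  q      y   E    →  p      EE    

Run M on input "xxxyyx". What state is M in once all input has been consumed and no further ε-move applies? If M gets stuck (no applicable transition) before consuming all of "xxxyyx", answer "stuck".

stuck

(p, xxxyyx, Z)
  read x, top Z: go to q, push EZ → (q, xxyyx, EZ)
  read x, top E: go to q, push ε → (q, xyyx, Z)
  ε-move, top Z: go to q, push CZ → (q, xyyx, CZ)
No transition for (q, x, top C); M blocks with input xyyx remaining.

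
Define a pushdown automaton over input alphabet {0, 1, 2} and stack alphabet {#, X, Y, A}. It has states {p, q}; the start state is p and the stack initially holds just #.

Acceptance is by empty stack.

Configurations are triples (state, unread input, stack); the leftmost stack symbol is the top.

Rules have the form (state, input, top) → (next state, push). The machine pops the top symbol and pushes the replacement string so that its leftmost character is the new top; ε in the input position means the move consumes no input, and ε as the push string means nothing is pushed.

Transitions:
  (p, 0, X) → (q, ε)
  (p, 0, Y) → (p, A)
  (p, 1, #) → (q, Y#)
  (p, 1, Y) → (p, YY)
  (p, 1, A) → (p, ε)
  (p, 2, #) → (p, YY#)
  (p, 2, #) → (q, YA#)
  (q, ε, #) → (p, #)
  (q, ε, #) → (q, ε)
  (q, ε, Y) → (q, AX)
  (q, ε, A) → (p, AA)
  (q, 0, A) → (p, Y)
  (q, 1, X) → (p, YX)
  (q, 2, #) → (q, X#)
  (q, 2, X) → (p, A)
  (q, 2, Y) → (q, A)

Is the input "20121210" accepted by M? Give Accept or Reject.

No computation consumes all input and empties the stack.

Reject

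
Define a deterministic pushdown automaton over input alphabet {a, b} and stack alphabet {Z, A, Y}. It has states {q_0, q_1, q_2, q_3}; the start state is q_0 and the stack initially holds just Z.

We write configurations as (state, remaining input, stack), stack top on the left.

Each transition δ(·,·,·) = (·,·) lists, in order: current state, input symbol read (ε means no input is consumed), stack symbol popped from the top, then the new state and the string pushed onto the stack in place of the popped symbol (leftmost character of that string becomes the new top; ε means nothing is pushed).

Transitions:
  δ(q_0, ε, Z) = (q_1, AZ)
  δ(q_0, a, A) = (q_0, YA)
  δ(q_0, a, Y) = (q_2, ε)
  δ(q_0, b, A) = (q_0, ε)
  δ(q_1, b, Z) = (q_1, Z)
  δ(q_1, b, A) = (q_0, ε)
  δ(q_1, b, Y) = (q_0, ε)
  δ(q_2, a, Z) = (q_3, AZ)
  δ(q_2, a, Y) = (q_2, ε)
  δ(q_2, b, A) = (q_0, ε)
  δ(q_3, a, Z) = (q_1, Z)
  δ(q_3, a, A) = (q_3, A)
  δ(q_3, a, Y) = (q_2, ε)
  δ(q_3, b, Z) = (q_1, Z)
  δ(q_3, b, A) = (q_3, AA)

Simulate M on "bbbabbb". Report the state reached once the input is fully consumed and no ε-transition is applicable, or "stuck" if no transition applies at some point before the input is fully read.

(q_0, bbbabbb, Z)
  ε-move, top Z: go to q_1, push AZ → (q_1, bbbabbb, AZ)
  read b, top A: go to q_0, push ε → (q_0, bbabbb, Z)
  ε-move, top Z: go to q_1, push AZ → (q_1, bbabbb, AZ)
  read b, top A: go to q_0, push ε → (q_0, babbb, Z)
  ε-move, top Z: go to q_1, push AZ → (q_1, babbb, AZ)
  read b, top A: go to q_0, push ε → (q_0, abbb, Z)
  ε-move, top Z: go to q_1, push AZ → (q_1, abbb, AZ)
No transition for (q_1, a, top A); M blocks with input abbb remaining.

stuck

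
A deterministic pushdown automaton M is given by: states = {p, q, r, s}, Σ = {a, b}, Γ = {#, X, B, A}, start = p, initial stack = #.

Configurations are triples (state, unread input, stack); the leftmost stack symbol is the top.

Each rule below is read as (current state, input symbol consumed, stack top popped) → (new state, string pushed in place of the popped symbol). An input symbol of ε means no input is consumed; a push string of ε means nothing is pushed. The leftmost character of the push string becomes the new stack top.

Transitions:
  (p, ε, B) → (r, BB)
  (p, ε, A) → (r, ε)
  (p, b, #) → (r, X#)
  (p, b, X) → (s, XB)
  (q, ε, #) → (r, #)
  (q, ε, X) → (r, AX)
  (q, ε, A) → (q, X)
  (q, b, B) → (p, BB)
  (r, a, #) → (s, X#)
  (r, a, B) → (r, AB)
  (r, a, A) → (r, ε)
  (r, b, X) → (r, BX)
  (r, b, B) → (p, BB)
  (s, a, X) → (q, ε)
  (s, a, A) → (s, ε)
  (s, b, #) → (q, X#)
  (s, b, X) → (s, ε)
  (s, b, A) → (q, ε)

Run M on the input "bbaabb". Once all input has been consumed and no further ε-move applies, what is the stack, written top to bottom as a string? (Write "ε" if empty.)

(p, bbaabb, #)
  read b, top #: go to r, push X# → (r, baabb, X#)
  read b, top X: go to r, push BX → (r, aabb, BX#)
  read a, top B: go to r, push AB → (r, abb, ABX#)
  read a, top A: go to r, push ε → (r, bb, BX#)
  read b, top B: go to p, push BB → (p, b, BBX#)
  ε-move, top B: go to r, push BB → (r, b, BBBX#)
  read b, top B: go to p, push BB → (p, ε, BBBBX#)
  ε-move, top B: go to r, push BB → (r, ε, BBBBBX#)
All input consumed in state r with stack BBBBBX#.

BBBBBX#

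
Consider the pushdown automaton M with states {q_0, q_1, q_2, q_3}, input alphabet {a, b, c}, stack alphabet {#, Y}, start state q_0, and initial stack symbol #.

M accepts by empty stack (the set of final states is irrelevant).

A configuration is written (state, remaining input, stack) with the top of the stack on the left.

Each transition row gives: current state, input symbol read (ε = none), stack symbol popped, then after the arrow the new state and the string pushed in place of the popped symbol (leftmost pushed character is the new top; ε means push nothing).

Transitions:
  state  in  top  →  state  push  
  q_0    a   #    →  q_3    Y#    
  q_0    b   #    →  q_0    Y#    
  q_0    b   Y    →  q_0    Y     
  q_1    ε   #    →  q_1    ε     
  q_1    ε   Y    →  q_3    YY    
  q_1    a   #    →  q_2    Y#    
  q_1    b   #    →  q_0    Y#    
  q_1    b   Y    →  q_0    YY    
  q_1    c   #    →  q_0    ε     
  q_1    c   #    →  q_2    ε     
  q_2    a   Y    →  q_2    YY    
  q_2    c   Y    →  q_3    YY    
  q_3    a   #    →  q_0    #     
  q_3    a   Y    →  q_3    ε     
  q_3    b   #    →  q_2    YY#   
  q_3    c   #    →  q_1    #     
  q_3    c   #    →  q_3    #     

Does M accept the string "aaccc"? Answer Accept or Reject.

Accept

One accepting computation: (q_0, aaccc, #) ⊢ (q_3, accc, Y#) ⊢ (q_3, ccc, #) ⊢ (q_3, cc, #) ⊢ (q_1, c, #) ⊢ (q_0, ε, ε)
All input consumed and the stack is empty.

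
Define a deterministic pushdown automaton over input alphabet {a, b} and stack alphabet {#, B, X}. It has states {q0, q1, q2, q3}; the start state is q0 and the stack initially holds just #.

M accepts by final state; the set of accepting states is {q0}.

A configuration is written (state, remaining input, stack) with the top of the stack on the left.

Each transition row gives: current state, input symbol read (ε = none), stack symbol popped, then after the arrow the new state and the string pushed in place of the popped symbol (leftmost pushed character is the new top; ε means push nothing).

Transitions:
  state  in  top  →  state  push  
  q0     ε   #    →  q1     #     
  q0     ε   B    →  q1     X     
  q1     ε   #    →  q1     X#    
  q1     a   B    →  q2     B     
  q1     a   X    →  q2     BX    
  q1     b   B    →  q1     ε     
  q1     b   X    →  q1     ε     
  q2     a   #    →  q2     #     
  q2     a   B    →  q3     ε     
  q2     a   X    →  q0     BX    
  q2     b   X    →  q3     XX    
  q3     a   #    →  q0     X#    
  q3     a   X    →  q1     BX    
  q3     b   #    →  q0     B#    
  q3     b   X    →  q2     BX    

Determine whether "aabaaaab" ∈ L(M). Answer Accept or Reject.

Reject

(q0, aabaaaab, #)
  ε-move, top #: go to q1, push # → (q1, aabaaaab, #)
  ε-move, top #: go to q1, push X# → (q1, aabaaaab, X#)
  read a, top X: go to q2, push BX → (q2, abaaaab, BX#)
  read a, top B: go to q3, push ε → (q3, baaaab, X#)
  read b, top X: go to q2, push BX → (q2, aaaab, BX#)
  read a, top B: go to q3, push ε → (q3, aaab, X#)
  read a, top X: go to q1, push BX → (q1, aab, BX#)
  read a, top B: go to q2, push B → (q2, ab, BX#)
  read a, top B: go to q3, push ε → (q3, b, X#)
  read b, top X: go to q2, push BX → (q2, ε, BX#)
All input consumed; state q2 ∉ F and no further ε-move applies.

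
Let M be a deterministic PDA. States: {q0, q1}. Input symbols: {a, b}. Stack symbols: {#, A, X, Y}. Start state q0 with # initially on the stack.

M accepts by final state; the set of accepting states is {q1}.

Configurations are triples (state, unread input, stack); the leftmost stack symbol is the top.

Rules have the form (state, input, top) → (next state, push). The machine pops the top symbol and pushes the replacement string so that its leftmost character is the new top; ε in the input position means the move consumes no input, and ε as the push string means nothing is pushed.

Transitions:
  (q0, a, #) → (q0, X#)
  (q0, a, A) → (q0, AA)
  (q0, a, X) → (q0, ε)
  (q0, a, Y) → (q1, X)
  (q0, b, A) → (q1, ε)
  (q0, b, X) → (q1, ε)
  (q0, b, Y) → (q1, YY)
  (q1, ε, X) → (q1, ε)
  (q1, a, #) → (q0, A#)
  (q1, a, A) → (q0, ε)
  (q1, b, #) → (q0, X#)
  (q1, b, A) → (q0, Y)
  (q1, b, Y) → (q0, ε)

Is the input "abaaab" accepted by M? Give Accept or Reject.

(q0, abaaab, #)
  read a, top #: go to q0, push X# → (q0, baaab, X#)
  read b, top X: go to q1, push ε → (q1, aaab, #)
  read a, top #: go to q0, push A# → (q0, aab, A#)
  read a, top A: go to q0, push AA → (q0, ab, AA#)
  read a, top A: go to q0, push AA → (q0, b, AAA#)
  read b, top A: go to q1, push ε → (q1, ε, AA#)
All input consumed; state q1 ∈ F.

Accept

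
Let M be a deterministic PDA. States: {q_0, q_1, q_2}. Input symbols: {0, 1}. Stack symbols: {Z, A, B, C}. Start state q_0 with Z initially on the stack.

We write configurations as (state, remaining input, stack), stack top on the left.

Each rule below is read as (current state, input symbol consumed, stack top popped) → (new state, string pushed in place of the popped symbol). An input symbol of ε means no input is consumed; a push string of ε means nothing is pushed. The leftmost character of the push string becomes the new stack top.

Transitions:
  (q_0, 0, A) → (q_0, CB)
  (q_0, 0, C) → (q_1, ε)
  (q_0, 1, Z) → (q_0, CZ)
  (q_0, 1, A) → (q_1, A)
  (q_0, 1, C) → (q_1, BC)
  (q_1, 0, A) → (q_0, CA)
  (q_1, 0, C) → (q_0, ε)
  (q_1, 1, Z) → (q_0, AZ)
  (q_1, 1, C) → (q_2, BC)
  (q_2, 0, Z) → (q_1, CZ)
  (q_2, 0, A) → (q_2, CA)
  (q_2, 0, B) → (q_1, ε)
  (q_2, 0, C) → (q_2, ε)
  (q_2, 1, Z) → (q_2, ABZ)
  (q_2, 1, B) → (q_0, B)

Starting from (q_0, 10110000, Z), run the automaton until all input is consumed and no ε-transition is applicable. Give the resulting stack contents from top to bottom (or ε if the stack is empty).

(q_0, 10110000, Z) ⊢ (q_0, 0110000, CZ) ⊢ (q_1, 110000, Z) ⊢ (q_0, 10000, AZ) ⊢ (q_1, 0000, AZ) ⊢ (q_0, 000, CAZ) ⊢ (q_1, 00, AZ) ⊢ (q_0, 0, CAZ) ⊢ (q_1, ε, AZ)
All input consumed in state q_1 with stack AZ.

AZ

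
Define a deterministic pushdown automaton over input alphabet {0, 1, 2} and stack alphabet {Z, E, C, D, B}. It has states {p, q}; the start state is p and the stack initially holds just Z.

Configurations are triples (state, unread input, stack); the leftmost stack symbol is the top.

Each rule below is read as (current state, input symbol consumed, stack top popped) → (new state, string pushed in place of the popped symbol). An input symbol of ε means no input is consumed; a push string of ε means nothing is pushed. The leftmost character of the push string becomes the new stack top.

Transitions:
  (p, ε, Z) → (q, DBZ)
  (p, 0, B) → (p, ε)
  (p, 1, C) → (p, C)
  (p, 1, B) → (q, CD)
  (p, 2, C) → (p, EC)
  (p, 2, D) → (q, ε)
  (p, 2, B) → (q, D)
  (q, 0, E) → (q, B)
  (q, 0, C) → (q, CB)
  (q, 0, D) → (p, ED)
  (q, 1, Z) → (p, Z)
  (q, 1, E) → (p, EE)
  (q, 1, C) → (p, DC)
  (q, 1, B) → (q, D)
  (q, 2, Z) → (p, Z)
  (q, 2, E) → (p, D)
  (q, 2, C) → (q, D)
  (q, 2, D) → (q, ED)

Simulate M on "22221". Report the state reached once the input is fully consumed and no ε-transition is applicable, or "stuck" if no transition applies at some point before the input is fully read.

p

(p, 22221, Z) ⊢ (q, 22221, DBZ) ⊢ (q, 2221, EDBZ) ⊢ (p, 221, DDBZ) ⊢ (q, 21, DBZ) ⊢ (q, 1, EDBZ) ⊢ (p, ε, EEDBZ)
All input consumed; M is in state p.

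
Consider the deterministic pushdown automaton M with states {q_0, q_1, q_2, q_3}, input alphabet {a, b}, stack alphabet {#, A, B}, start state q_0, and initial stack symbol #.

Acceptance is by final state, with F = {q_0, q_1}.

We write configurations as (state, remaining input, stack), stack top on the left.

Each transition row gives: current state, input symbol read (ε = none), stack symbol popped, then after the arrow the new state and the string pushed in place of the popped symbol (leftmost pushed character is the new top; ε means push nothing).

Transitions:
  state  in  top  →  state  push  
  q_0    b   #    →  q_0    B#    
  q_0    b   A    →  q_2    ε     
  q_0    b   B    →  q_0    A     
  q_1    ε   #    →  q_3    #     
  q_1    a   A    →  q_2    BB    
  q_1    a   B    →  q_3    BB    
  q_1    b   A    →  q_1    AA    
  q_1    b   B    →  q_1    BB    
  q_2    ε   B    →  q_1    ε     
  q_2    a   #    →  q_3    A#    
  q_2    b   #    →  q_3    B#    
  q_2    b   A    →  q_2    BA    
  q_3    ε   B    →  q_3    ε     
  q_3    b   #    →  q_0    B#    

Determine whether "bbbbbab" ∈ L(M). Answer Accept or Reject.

Reject

(q_0, bbbbbab, #) ⊢ (q_0, bbbbab, B#) ⊢ (q_0, bbbab, A#) ⊢ (q_2, bbab, #) ⊢ (q_3, bab, B#) ⊢ (q_3, bab, #) ⊢ (q_0, ab, B#)
No transition applies at (q_0, ab, B#); input not fully consumed.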